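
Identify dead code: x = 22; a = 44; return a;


x is assigned but never read
Dead: 'x = 22'


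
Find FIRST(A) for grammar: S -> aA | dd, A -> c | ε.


Per alternative of A: FIRST(c) = {c}; FIRST(ε) = {ε}
FIRST(A) = {c, ε}


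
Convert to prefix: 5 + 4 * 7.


'*' binds tighter: tree is (+ 5 (* 4 7))
Prefix: + 5 * 4 7


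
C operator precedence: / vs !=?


'/' is multiplicative (level 10); '!=' is equality (level 6)
Higher level binds tighter
'/' has higher precedence than '!='


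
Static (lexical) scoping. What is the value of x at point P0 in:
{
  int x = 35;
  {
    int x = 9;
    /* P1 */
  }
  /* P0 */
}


x declared in the same block as P0
x = 35


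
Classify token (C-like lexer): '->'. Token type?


Pattern: operator symbol
Type: OPERATOR


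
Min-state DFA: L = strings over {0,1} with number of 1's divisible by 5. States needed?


Track (count of 1) mod 5: states 0..4, accept at 0
Minimal DFA: 5 states


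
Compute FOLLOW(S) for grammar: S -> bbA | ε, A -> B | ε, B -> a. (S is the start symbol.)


$ ∈ FOLLOW(S). For each A -> αBβ: add FIRST(β)\{ε} to FOLLOW(B); if β nullable, add FOLLOW(A).
FOLLOW(S) = {$}


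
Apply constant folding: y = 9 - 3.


9 - 3 = 6 at compile time
Optimized: y = 6


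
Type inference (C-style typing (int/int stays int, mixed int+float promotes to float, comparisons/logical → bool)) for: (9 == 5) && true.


Operand types: bool && bool
Rule: logical operators take bool operands and yield bool
Result type: bool


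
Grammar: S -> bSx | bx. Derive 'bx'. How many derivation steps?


Derivation: S => bx
Steps: 1


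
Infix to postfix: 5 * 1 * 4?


Left to right (same or higher precedence on left)
Postfix: 5 1 * 4 *


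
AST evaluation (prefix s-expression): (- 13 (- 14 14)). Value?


Evaluate inner: (- 14 14) = 0
Evaluate root: (- 13 0) = 13
Result: 13


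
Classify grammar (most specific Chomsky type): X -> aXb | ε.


Single nonterminal LHS, but a^n b^n is not regular
Classification: Type 2 (Context-Free)


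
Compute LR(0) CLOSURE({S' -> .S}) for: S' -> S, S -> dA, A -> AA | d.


Start: S' -> .S
For each item with dot before a nonterminal B, add B -> .γ for every B-production
Closure: [S' -> .S, S -> .dA]


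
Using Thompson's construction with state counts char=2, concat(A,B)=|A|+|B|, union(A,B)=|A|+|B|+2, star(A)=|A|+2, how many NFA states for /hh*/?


Syntax tree has 2 char leaf(s), 0 union(s), 1 star(s)
chars contribute 2×2 = 4; each union adds +2; each star adds +2
Total: 4 + 0 + 2 = 6 states


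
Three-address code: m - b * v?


Break into single-operator statements:
t1 = b * v
t2 = m - t1


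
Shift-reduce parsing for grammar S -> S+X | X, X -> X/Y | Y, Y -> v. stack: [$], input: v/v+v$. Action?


no handle on stack; shift 'v'
Action: shift


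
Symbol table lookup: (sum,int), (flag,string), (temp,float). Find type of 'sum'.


Lookup 'sum' → type int


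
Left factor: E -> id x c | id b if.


Common prefix: 'id'
Factored: E -> id E', E' -> x c | b if


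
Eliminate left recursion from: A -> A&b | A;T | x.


Left-recursive alternatives: A&b, A;T; non-recursive: x
Introduce A': A -> xA', A' -> &bA' | ;TA' | ε


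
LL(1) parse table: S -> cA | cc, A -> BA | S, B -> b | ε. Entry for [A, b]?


For [A, b]: 'b' ∈ FIRST(BA)
Entry: A -> BA


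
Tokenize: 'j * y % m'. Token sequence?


Scan left to right, longest-match per lexeme
Tokens: ID(j), OP(*), ID(y), OP(%), ID(m)


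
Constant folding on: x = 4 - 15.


4 - 15 = -11 at compile time
Optimized: x = -11


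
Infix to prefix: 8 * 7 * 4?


left-to-right (same/higher precedence on left): tree is (* (* 8 7) 4)
Prefix: * * 8 7 4


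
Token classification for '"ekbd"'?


Pattern: double-quoted sequence
Type: STRING_LITERAL


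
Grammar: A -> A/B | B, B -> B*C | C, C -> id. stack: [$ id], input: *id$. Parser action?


'id' on top is the handle for C -> id
Action: reduce (C -> id)


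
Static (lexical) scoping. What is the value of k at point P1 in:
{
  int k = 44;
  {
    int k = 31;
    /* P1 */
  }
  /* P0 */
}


k declared in the same block as P1
k = 31


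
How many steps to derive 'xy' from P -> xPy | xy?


Derivation: P => xy
Steps: 1


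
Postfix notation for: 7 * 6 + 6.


Left to right (same or higher precedence on left)
Postfix: 7 6 * 6 +


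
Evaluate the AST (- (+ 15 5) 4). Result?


Evaluate inner: (+ 15 5) = 20
Evaluate root: (- 20 4) = 16
Result: 16


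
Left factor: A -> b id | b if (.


Common prefix: 'b'
Factored: A -> b A', A' -> id | if (


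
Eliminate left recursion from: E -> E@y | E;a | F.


Left-recursive alternatives: E@y, E;a; non-recursive: F
Introduce E': E -> FE', E' -> @yE' | ;aE' | ε


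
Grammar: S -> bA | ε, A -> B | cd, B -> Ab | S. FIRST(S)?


Per alternative of S: FIRST(bA) = {b}; FIRST(ε) = {ε}
FIRST(S) = {b, ε}


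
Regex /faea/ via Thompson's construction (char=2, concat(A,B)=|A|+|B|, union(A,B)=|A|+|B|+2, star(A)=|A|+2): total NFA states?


Syntax tree has 4 char leaf(s), 0 union(s), 0 star(s)
chars contribute 4×2 = 8; each union adds +2; each star adds +2
Total: 8 + 0 + 0 = 8 states


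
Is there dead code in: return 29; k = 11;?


statement follows a return and is unreachable
Dead: 'k = 11'


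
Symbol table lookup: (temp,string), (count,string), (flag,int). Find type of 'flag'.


Lookup 'flag' → type int


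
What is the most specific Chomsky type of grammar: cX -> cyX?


LHS has context (more than one symbol) and |LHS| ≤ |RHS|
Classification: Type 1 (Context-Sensitive)


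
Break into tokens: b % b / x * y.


Scan left to right, longest-match per lexeme
Tokens: ID(b), OP(%), ID(b), OP(/), ID(x), OP(*), ID(y)


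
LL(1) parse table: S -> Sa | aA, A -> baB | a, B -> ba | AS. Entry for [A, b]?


For [A, b]: 'b' ∈ FIRST(baB)
Entry: A -> baB


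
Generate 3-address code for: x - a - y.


Break into single-operator statements:
t1 = x - a
t2 = t1 - y


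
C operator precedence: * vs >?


'*' is multiplicative (level 10); '>' is relational (level 7)
Higher level binds tighter
'*' has higher precedence than '>'


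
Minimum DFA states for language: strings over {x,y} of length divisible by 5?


Track length mod 5: states 0..4, accept at 0
Minimal DFA: 5 states


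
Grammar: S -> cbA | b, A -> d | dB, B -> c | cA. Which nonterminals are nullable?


A nonterminal is nullable iff some alternative derives ε (directly, or every symbol in it is nullable)
Nullable: {}


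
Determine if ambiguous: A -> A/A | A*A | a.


'a/a*a' has two parse trees (no precedence encoded between / and *)
Ambiguous


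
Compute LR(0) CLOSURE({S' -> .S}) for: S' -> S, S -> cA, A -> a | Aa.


Start: S' -> .S
For each item with dot before a nonterminal B, add B -> .γ for every B-production
Closure: [S' -> .S, S -> .cA]


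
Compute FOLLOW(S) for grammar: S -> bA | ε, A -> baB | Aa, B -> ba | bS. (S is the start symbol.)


$ ∈ FOLLOW(S). For each A -> αBβ: add FIRST(β)\{ε} to FOLLOW(B); if β nullable, add FOLLOW(A).
FOLLOW(S) = {$, a}


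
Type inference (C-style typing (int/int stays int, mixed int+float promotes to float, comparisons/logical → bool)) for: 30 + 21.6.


Operand types: int + float
Rule: mixed int/float promotes to float; int/int stays int
Result type: float


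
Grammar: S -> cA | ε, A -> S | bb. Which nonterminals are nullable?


A nonterminal is nullable iff some alternative derives ε (directly, or every symbol in it is nullable)
Nullable: {A, S}


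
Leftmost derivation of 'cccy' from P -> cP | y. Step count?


Derivation: P => cP => ccP => cccP => cccy
Steps: 4


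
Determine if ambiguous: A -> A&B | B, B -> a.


precedence layered via separate nonterminal B: deterministic
Unambiguous


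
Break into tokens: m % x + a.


Scan left to right, longest-match per lexeme
Tokens: ID(m), OP(%), ID(x), OP(+), ID(a)


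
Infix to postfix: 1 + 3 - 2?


Left to right (same or higher precedence on left)
Postfix: 1 3 + 2 -


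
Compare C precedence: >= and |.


'>=' is relational (level 7); '|' is bitwise OR (level 3)
Higher level binds tighter
'>=' has higher precedence than '|'


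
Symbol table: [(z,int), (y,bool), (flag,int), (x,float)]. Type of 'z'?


Lookup 'z' → type int


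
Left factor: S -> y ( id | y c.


Common prefix: 'y'
Factored: S -> y S', S' -> ( id | c


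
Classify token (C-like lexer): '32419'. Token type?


Pattern: digits only
Type: INTEGER_LITERAL


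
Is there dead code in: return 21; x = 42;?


statement follows a return and is unreachable
Dead: 'x = 42'


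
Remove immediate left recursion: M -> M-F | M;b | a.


Left-recursive alternatives: M-F, M;b; non-recursive: a
Introduce M': M -> aM', M' -> -FM' | ;bM' | ε


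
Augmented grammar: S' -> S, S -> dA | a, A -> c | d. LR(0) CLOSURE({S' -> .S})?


Start: S' -> .S
For each item with dot before a nonterminal B, add B -> .γ for every B-production
Closure: [S' -> .S, S -> .dA, S -> .a]


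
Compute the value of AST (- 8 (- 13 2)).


Evaluate inner: (- 13 2) = 11
Evaluate root: (- 8 11) = -3
Result: -3


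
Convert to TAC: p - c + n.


Break into single-operator statements:
t1 = p - c
t2 = t1 + n


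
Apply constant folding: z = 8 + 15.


8 + 15 = 23 at compile time
Optimized: z = 23


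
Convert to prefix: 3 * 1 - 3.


left-to-right (same/higher precedence on left): tree is (- (* 3 1) 3)
Prefix: - * 3 1 3


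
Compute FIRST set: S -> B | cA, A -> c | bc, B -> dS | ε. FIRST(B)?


Per alternative of B: FIRST(dS) = {d}; FIRST(ε) = {ε}
FIRST(B) = {d, ε}


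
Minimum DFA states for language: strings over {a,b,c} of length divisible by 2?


Track length mod 2: states 0..1, accept at 0
Minimal DFA: 2 states


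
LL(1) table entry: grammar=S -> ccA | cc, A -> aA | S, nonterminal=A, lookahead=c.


For [A, c]: 'c' ∈ FIRST(S)
Entry: A -> S


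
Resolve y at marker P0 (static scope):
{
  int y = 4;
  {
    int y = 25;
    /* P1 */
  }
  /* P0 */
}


y declared in the same block as P0
y = 4


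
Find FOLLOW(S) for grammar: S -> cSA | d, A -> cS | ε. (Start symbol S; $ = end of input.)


$ ∈ FOLLOW(S). For each A -> αBβ: add FIRST(β)\{ε} to FOLLOW(B); if β nullable, add FOLLOW(A).
FOLLOW(S) = {$, c}


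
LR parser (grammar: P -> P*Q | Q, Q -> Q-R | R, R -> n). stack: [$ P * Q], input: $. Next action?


handle 'P*Q' on top; lookahead ∈ FOLLOW(P) = {*, $}
Action: reduce (P -> P*Q)


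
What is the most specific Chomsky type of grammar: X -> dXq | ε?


Single nonterminal LHS, but d^n q^n is not regular
Classification: Type 2 (Context-Free)


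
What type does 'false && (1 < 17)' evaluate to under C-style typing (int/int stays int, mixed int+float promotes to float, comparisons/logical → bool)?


Operand types: bool && bool
Rule: logical operators take bool operands and yield bool
Result type: bool


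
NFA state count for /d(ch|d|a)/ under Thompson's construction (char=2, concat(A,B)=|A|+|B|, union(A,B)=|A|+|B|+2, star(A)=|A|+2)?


Syntax tree has 5 char leaf(s), 2 union(s), 0 star(s)
chars contribute 5×2 = 10; each union adds +2; each star adds +2
Total: 10 + 4 + 0 = 14 states


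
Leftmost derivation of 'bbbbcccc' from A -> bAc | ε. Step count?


Derivation: A => bAc => bbAcc => bbbAccc => bbbbAcccc => bbbbcccc
Steps: 5


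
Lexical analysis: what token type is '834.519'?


Pattern: digits with a decimal point
Type: FLOAT_LITERAL


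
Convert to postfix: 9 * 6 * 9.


Left to right (same or higher precedence on left)
Postfix: 9 6 * 9 *


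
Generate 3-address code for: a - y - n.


Break into single-operator statements:
t1 = a - y
t2 = t1 - n


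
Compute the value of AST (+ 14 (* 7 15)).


Evaluate inner: (* 7 15) = 105
Evaluate root: (+ 14 105) = 119
Result: 119


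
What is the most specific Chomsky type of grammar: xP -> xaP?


LHS has context (more than one symbol) and |LHS| ≤ |RHS|
Classification: Type 1 (Context-Sensitive)


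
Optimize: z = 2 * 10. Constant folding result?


2 * 10 = 20 at compile time
Optimized: z = 20


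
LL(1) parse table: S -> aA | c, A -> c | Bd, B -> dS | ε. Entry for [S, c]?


For [S, c]: 'c' ∈ FIRST(c)
Entry: S -> c


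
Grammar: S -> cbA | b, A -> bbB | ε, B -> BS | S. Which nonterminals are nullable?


A nonterminal is nullable iff some alternative derives ε (directly, or every symbol in it is nullable)
Nullable: {A}


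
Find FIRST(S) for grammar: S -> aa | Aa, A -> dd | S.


Per alternative of S: FIRST(aa) = {a}; FIRST(Aa) = {a, d}
FIRST(S) = {a, d}


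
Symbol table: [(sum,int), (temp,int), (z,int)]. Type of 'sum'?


Lookup 'sum' → type int


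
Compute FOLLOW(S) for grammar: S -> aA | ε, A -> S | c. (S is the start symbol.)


$ ∈ FOLLOW(S). For each A -> αBβ: add FIRST(β)\{ε} to FOLLOW(B); if β nullable, add FOLLOW(A).
FOLLOW(S) = {$}


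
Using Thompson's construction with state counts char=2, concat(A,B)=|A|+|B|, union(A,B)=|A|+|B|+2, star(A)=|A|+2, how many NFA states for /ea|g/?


Syntax tree has 3 char leaf(s), 1 union(s), 0 star(s)
chars contribute 3×2 = 6; each union adds +2; each star adds +2
Total: 6 + 2 + 0 = 8 states


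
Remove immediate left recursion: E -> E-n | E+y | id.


Left-recursive alternatives: E-n, E+y; non-recursive: id
Introduce E': E -> idE', E' -> -nE' | +yE' | ε


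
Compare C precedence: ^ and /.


'/' is multiplicative (level 10); '^' is bitwise XOR (level 4)
Higher level binds tighter
'/' has higher precedence than '^'


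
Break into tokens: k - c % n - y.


Scan left to right, longest-match per lexeme
Tokens: ID(k), OP(-), ID(c), OP(%), ID(n), OP(-), ID(y)


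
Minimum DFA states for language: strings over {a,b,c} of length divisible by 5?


Track length mod 5: states 0..4, accept at 0
Minimal DFA: 5 states


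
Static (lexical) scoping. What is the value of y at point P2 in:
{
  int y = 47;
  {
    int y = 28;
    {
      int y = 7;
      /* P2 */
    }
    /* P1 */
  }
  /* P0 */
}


y declared in the same block as P2
y = 7


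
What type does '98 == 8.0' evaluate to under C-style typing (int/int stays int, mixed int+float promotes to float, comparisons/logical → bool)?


Operand types: int == float
Rule: comparison yields bool
Result type: bool


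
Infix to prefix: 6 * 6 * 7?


left-to-right (same/higher precedence on left): tree is (* (* 6 6) 7)
Prefix: * * 6 6 7


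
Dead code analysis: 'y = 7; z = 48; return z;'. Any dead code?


y is assigned but never read
Dead: 'y = 7'


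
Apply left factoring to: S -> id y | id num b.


Common prefix: 'id'
Factored: S -> id S', S' -> y | num b


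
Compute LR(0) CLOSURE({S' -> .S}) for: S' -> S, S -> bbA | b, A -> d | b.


Start: S' -> .S
For each item with dot before a nonterminal B, add B -> .γ for every B-production
Closure: [S' -> .S, S -> .bbA, S -> .b]


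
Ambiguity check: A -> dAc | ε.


balanced d^n…c^n: each string has a unique parse
Unambiguous


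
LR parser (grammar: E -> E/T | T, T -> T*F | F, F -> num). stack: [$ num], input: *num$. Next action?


'num' on top is the handle for F -> num
Action: reduce (F -> num)


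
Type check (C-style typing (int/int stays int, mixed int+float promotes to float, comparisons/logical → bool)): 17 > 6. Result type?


Operand types: int > int
Rule: comparison yields bool
Result type: bool


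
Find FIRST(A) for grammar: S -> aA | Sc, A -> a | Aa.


Per alternative of A: FIRST(a) = {a}; FIRST(Aa) = {a}
FIRST(A) = {a}


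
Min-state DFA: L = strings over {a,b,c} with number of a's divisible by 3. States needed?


Track (count of a) mod 3: states 0..2, accept at 0
Minimal DFA: 3 states


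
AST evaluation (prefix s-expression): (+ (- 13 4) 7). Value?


Evaluate inner: (- 13 4) = 9
Evaluate root: (+ 9 7) = 16
Result: 16


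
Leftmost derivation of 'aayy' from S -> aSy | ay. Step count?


Derivation: S => aSy => aayy
Steps: 2


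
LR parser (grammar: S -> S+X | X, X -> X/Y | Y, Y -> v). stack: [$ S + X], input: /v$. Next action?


'/' can extend X; shift to build X -> X/Y
Action: shift


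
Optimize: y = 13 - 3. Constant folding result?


13 - 3 = 10 at compile time
Optimized: y = 10


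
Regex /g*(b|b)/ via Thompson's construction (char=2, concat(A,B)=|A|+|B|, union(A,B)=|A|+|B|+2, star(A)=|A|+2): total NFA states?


Syntax tree has 3 char leaf(s), 1 union(s), 1 star(s)
chars contribute 3×2 = 6; each union adds +2; each star adds +2
Total: 6 + 2 + 2 = 10 states


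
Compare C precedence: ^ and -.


'-' is additive (level 9); '^' is bitwise XOR (level 4)
Higher level binds tighter
'-' has higher precedence than '^'


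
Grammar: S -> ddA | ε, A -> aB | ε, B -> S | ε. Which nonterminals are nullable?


A nonterminal is nullable iff some alternative derives ε (directly, or every symbol in it is nullable)
Nullable: {A, B, S}


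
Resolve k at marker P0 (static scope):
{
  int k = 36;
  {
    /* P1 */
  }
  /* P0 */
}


k declared in the same block as P0
k = 36


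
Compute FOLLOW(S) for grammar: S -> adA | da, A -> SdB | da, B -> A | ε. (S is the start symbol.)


$ ∈ FOLLOW(S). For each A -> αBβ: add FIRST(β)\{ε} to FOLLOW(B); if β nullable, add FOLLOW(A).
FOLLOW(S) = {$, d}


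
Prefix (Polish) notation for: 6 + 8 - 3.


left-to-right (same/higher precedence on left): tree is (- (+ 6 8) 3)
Prefix: - + 6 8 3


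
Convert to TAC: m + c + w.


Break into single-operator statements:
t1 = m + c
t2 = t1 + w


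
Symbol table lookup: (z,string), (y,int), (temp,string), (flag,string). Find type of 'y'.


Lookup 'y' → type int


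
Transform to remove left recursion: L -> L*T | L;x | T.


Left-recursive alternatives: L*T, L;x; non-recursive: T
Introduce L': L -> TL', L' -> *TL' | ;xL' | ε


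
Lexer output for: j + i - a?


Scan left to right, longest-match per lexeme
Tokens: ID(j), OP(+), ID(i), OP(-), ID(a)


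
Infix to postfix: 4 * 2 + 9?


Left to right (same or higher precedence on left)
Postfix: 4 2 * 9 +


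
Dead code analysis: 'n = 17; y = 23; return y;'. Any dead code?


n is assigned but never read
Dead: 'n = 17'


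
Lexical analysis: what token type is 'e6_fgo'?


Pattern: letter/underscore followed by alphanumerics, not a keyword
Type: IDENTIFIER


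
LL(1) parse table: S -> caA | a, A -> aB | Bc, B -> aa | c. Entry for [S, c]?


For [S, c]: 'c' ∈ FIRST(caA)
Entry: S -> caA


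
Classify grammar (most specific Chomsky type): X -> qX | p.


Right-linear: every RHS is a terminal or a terminal followed by one nonterminal
Classification: Type 3 (Regular)


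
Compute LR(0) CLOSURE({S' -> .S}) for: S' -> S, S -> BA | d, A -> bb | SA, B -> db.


Start: S' -> .S
For each item with dot before a nonterminal B, add B -> .γ for every B-production
Closure: [S' -> .S, S -> .BA, S -> .d, B -> .db]


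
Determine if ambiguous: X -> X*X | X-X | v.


'v*v-v' has two parse trees (no precedence encoded between * and -)
Ambiguous


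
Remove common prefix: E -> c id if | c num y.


Common prefix: 'c'
Factored: E -> c E', E' -> id if | num y


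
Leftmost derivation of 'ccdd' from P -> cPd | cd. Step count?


Derivation: P => cPd => ccdd
Steps: 2


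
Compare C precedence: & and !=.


'!=' is equality (level 6); '&' is bitwise AND (level 5)
Higher level binds tighter
'!=' has higher precedence than '&'


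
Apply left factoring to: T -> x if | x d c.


Common prefix: 'x'
Factored: T -> x T', T' -> if | d c


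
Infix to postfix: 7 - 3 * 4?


* has higher precedence, evaluate 3*4 first
Postfix: 7 3 4 * -


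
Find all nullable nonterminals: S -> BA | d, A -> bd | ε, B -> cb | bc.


A nonterminal is nullable iff some alternative derives ε (directly, or every symbol in it is nullable)
Nullable: {A}


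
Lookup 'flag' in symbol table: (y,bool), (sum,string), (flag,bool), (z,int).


Lookup 'flag' → type bool


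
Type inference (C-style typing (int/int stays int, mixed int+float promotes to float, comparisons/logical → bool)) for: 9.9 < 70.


Operand types: float < int
Rule: comparison yields bool
Result type: bool


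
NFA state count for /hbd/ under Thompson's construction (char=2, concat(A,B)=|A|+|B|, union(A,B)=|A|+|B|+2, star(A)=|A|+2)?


Syntax tree has 3 char leaf(s), 0 union(s), 0 star(s)
chars contribute 3×2 = 6; each union adds +2; each star adds +2
Total: 6 + 0 + 0 = 6 states


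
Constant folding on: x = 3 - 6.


3 - 6 = -3 at compile time
Optimized: x = -3


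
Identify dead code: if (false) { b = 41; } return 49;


condition is constant false, so the whole block is unreachable
Dead: 'if (false) { b = 41; }'


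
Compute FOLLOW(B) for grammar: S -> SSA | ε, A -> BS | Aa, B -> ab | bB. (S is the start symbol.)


$ ∈ FOLLOW(S). For each A -> αBβ: add FIRST(β)\{ε} to FOLLOW(B); if β nullable, add FOLLOW(A).
FOLLOW(B) = {$, a, b}


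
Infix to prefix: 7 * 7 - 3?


left-to-right (same/higher precedence on left): tree is (- (* 7 7) 3)
Prefix: - * 7 7 3


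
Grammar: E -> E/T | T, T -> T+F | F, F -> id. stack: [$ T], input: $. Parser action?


lookahead ∉ {+} so T won't extend; reduce E -> T
Action: reduce (E -> T)


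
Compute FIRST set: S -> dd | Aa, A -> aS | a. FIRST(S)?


Per alternative of S: FIRST(dd) = {d}; FIRST(Aa) = {a}
FIRST(S) = {a, d}


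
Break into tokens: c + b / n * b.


Scan left to right, longest-match per lexeme
Tokens: ID(c), OP(+), ID(b), OP(/), ID(n), OP(*), ID(b)


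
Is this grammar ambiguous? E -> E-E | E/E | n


'n-n/n' has two parse trees (no precedence encoded between - and /)
Ambiguous


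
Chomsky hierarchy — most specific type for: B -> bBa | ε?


Single nonterminal LHS, but b^n a^n is not regular
Classification: Type 2 (Context-Free)


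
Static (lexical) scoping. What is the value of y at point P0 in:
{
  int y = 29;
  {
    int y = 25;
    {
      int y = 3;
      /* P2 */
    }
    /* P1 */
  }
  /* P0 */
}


y declared in the same block as P0
y = 29


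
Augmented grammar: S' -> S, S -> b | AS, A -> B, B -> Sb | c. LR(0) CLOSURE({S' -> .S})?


Start: S' -> .S
For each item with dot before a nonterminal B, add B -> .γ for every B-production
Closure: [S' -> .S, S -> .b, S -> .AS, A -> .B, B -> .Sb, B -> .c]


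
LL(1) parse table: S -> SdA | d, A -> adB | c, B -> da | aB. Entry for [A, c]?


For [A, c]: 'c' ∈ FIRST(c)
Entry: A -> c


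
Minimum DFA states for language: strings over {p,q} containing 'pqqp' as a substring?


KMP-style automaton: 4 progress states + 1 absorbing accept = 5
Minimal DFA: 5 states


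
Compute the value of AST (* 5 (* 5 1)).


Evaluate inner: (* 5 1) = 5
Evaluate root: (* 5 5) = 25
Result: 25


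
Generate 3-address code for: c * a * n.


Break into single-operator statements:
t1 = c * a
t2 = t1 * n


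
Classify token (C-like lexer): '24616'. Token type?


Pattern: digits only
Type: INTEGER_LITERAL


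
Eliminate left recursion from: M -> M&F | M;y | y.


Left-recursive alternatives: M&F, M;y; non-recursive: y
Introduce M': M -> yM', M' -> &FM' | ;yM' | ε


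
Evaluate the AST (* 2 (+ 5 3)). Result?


Evaluate inner: (+ 5 3) = 8
Evaluate root: (* 2 8) = 16
Result: 16


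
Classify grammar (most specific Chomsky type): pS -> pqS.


LHS has context (more than one symbol) and |LHS| ≤ |RHS|
Classification: Type 1 (Context-Sensitive)


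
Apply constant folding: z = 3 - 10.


3 - 10 = -7 at compile time
Optimized: z = -7


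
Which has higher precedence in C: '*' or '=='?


'*' is multiplicative (level 10); '==' is equality (level 6)
Higher level binds tighter
'*' has higher precedence than '=='


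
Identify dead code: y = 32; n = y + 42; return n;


y is read by n's definition; n is returned
No dead code


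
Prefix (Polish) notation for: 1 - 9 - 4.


left-to-right (same/higher precedence on left): tree is (- (- 1 9) 4)
Prefix: - - 1 9 4


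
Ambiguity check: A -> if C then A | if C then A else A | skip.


dangling else: 'if C then if C then skip else skip' parses two ways
Ambiguous


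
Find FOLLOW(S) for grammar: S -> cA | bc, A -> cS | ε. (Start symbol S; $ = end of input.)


$ ∈ FOLLOW(S). For each A -> αBβ: add FIRST(β)\{ε} to FOLLOW(B); if β nullable, add FOLLOW(A).
FOLLOW(S) = {$}


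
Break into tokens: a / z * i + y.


Scan left to right, longest-match per lexeme
Tokens: ID(a), OP(/), ID(z), OP(*), ID(i), OP(+), ID(y)


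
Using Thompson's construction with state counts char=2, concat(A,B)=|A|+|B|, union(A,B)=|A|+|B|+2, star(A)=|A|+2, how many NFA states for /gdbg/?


Syntax tree has 4 char leaf(s), 0 union(s), 0 star(s)
chars contribute 4×2 = 8; each union adds +2; each star adds +2
Total: 8 + 0 + 0 = 8 states


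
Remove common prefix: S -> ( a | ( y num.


Common prefix: '('
Factored: S -> ( S', S' -> a | y num


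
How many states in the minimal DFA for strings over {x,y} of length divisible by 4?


Track length mod 4: states 0..3, accept at 0
Minimal DFA: 4 states


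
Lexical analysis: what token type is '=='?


Pattern: operator symbol
Type: OPERATOR


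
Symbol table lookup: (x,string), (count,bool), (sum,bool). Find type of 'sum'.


Lookup 'sum' → type bool


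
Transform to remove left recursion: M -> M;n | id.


Left-recursive alternatives: M;n; non-recursive: id
Introduce M': M -> idM', M' -> ;nM' | ε


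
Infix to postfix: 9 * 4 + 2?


Left to right (same or higher precedence on left)
Postfix: 9 4 * 2 +


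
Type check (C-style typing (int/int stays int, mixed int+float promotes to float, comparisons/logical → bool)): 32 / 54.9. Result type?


Operand types: int / float
Rule: mixed int/float promotes to float; int/int stays int
Result type: float


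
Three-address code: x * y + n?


Break into single-operator statements:
t1 = x * y
t2 = t1 + n


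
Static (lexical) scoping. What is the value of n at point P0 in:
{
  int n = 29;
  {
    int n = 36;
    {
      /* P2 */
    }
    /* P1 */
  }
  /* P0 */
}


n declared in the same block as P0
n = 29


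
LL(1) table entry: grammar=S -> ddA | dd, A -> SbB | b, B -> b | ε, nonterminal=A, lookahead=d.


For [A, d]: 'd' ∈ FIRST(SbB)
Entry: A -> SbB


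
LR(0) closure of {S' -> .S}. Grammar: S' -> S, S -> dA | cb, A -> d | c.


Start: S' -> .S
For each item with dot before a nonterminal B, add B -> .γ for every B-production
Closure: [S' -> .S, S -> .dA, S -> .cb]


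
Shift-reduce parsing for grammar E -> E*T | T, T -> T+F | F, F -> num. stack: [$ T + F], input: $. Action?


handle 'T+F' on top
Action: reduce (T -> T+F)


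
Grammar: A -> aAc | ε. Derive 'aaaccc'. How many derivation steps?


Derivation: A => aAc => aaAcc => aaaAccc => aaaccc
Steps: 4


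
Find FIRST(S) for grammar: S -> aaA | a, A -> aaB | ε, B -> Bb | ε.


Per alternative of S: FIRST(aaA) = {a}; FIRST(a) = {a}
FIRST(S) = {a}


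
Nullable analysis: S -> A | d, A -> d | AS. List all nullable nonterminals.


A nonterminal is nullable iff some alternative derives ε (directly, or every symbol in it is nullable)
Nullable: {}


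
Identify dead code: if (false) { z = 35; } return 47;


condition is constant false, so the whole block is unreachable
Dead: 'if (false) { z = 35; }'


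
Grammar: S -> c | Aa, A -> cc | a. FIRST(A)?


Per alternative of A: FIRST(cc) = {c}; FIRST(a) = {a}
FIRST(A) = {a, c}


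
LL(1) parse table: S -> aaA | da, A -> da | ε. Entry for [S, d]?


For [S, d]: 'd' ∈ FIRST(da)
Entry: S -> da


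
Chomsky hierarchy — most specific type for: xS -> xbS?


LHS has context (more than one symbol) and |LHS| ≤ |RHS|
Classification: Type 1 (Context-Sensitive)


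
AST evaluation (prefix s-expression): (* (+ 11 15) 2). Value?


Evaluate inner: (+ 11 15) = 26
Evaluate root: (* 26 2) = 52
Result: 52


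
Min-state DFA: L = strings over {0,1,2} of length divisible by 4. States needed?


Track length mod 4: states 0..3, accept at 0
Minimal DFA: 4 states


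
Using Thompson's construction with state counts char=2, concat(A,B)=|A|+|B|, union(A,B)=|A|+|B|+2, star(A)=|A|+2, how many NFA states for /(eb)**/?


Syntax tree has 2 char leaf(s), 0 union(s), 2 star(s)
chars contribute 2×2 = 4; each union adds +2; each star adds +2
Total: 4 + 0 + 4 = 8 states


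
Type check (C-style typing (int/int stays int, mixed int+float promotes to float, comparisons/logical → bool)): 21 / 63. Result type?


Operand types: int / int
Rule: mixed int/float promotes to float; int/int stays int
Result type: int


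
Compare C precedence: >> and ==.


'>>' is shift (level 8); '==' is equality (level 6)
Higher level binds tighter
'>>' has higher precedence than '=='


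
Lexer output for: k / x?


Scan left to right, longest-match per lexeme
Tokens: ID(k), OP(/), ID(x)


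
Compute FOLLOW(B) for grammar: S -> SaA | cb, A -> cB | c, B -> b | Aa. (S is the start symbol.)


$ ∈ FOLLOW(S). For each A -> αBβ: add FIRST(β)\{ε} to FOLLOW(B); if β nullable, add FOLLOW(A).
FOLLOW(B) = {$, a}


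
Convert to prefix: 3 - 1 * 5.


'*' binds tighter: tree is (- 3 (* 1 5))
Prefix: - 3 * 1 5


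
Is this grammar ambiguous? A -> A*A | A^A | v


'v*v^v' has two parse trees (no precedence encoded between * and ^)
Ambiguous


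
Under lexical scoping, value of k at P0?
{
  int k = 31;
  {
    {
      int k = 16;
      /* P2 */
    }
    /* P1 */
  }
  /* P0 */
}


k declared in the same block as P0
k = 31


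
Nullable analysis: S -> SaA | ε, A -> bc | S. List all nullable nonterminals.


A nonterminal is nullable iff some alternative derives ε (directly, or every symbol in it is nullable)
Nullable: {A, S}


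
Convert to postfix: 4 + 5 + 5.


Left to right (same or higher precedence on left)
Postfix: 4 5 + 5 +


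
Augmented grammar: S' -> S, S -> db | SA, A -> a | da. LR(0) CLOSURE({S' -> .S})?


Start: S' -> .S
For each item with dot before a nonterminal B, add B -> .γ for every B-production
Closure: [S' -> .S, S -> .db, S -> .SA]


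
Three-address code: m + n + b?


Break into single-operator statements:
t1 = m + n
t2 = t1 + b


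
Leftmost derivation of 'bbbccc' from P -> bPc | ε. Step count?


Derivation: P => bPc => bbPcc => bbbPccc => bbbccc
Steps: 4


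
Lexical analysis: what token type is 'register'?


Pattern: reserved word
Type: KEYWORD


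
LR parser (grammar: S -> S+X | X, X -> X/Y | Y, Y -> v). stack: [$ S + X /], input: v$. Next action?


no handle; shift 'v'
Action: shift


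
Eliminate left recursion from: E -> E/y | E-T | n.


Left-recursive alternatives: E/y, E-T; non-recursive: n
Introduce E': E -> nE', E' -> /yE' | -TE' | ε


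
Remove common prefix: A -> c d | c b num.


Common prefix: 'c'
Factored: A -> c A', A' -> d | b num


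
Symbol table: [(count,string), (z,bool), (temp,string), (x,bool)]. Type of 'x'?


Lookup 'x' → type bool


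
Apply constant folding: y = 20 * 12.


20 * 12 = 240 at compile time
Optimized: y = 240


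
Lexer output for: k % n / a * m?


Scan left to right, longest-match per lexeme
Tokens: ID(k), OP(%), ID(n), OP(/), ID(a), OP(*), ID(m)


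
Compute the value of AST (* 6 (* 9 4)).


Evaluate inner: (* 9 4) = 36
Evaluate root: (* 6 36) = 216
Result: 216


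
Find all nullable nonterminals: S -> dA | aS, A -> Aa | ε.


A nonterminal is nullable iff some alternative derives ε (directly, or every symbol in it is nullable)
Nullable: {A}


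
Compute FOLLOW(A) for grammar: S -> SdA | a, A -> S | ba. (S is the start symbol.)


$ ∈ FOLLOW(S). For each A -> αBβ: add FIRST(β)\{ε} to FOLLOW(B); if β nullable, add FOLLOW(A).
FOLLOW(A) = {$, d}


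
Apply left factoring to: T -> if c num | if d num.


Common prefix: 'if'
Factored: T -> if T', T' -> c num | d num


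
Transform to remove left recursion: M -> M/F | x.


Left-recursive alternatives: M/F; non-recursive: x
Introduce M': M -> xM', M' -> /FM' | ε


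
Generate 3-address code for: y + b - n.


Break into single-operator statements:
t1 = y + b
t2 = t1 - n


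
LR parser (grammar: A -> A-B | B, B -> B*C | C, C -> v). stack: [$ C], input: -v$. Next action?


'C' (not preceded by B*) is the handle for B -> C
Action: reduce (B -> C)


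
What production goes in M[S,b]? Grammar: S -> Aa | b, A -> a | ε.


For [S, b]: 'b' ∈ FIRST(b)
Entry: S -> b


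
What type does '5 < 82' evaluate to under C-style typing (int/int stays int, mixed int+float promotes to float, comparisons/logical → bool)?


Operand types: int < int
Rule: comparison yields bool
Result type: bool


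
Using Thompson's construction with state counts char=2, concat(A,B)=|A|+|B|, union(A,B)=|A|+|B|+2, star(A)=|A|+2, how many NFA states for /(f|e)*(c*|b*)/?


Syntax tree has 4 char leaf(s), 2 union(s), 3 star(s)
chars contribute 4×2 = 8; each union adds +2; each star adds +2
Total: 8 + 4 + 6 = 18 states


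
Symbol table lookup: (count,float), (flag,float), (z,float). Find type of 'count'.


Lookup 'count' → type float


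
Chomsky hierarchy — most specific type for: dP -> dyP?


LHS has context (more than one symbol) and |LHS| ≤ |RHS|
Classification: Type 1 (Context-Sensitive)


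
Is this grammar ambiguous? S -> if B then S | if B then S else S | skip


dangling else: 'if B then if B then skip else skip' parses two ways
Ambiguous


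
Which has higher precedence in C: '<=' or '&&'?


'<=' is relational (level 7); '&&' is logical AND (level 2)
Higher level binds tighter
'<=' has higher precedence than '&&'


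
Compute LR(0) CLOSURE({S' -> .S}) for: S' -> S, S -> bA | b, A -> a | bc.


Start: S' -> .S
For each item with dot before a nonterminal B, add B -> .γ for every B-production
Closure: [S' -> .S, S -> .bA, S -> .b]


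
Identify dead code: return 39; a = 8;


statement follows a return and is unreachable
Dead: 'a = 8'


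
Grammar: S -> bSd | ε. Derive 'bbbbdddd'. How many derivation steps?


Derivation: S => bSd => bbSdd => bbbSddd => bbbbSdddd => bbbbdddd
Steps: 5


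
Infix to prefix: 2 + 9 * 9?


'*' binds tighter: tree is (+ 2 (* 9 9))
Prefix: + 2 * 9 9


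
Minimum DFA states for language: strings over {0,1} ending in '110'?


Track the longest suffix of input matching a prefix of '110': 4 classes (prefixes of length 0..3)
Minimal DFA: 4 states


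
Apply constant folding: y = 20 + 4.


20 + 4 = 24 at compile time
Optimized: y = 24


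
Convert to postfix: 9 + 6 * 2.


* has higher precedence, evaluate 6*2 first
Postfix: 9 6 2 * +


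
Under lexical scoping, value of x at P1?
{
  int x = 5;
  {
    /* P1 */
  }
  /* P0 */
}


P1's block does not declare x; resolves to the enclosing declaration at depth 0
x = 5


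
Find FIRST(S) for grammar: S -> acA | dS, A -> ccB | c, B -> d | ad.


Per alternative of S: FIRST(acA) = {a}; FIRST(dS) = {d}
FIRST(S) = {a, d}


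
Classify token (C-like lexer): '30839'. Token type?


Pattern: digits only
Type: INTEGER_LITERAL


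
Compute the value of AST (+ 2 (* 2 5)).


Evaluate inner: (* 2 5) = 10
Evaluate root: (+ 2 10) = 12
Result: 12


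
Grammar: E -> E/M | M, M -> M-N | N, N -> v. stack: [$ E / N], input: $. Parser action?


'N' (not preceded by M-) is the handle for M -> N
Action: reduce (M -> N)


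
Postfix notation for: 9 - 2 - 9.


Left to right (same or higher precedence on left)
Postfix: 9 2 - 9 -


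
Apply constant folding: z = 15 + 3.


15 + 3 = 18 at compile time
Optimized: z = 18


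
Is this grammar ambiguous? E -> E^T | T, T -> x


precedence layered via separate nonterminal T: deterministic
Unambiguous


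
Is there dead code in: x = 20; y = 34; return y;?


x is assigned but never read
Dead: 'x = 20'


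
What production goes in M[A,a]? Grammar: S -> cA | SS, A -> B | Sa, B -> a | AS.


For [A, a]: 'a' ∈ FIRST(B)
Entry: A -> B


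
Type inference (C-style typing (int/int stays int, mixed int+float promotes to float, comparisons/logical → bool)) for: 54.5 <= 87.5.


Operand types: float <= float
Rule: comparison yields bool
Result type: bool


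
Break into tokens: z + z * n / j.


Scan left to right, longest-match per lexeme
Tokens: ID(z), OP(+), ID(z), OP(*), ID(n), OP(/), ID(j)


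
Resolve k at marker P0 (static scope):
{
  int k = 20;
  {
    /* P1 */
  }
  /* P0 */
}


k declared in the same block as P0
k = 20


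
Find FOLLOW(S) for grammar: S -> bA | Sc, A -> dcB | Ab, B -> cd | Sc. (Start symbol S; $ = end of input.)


$ ∈ FOLLOW(S). For each A -> αBβ: add FIRST(β)\{ε} to FOLLOW(B); if β nullable, add FOLLOW(A).
FOLLOW(S) = {$, c}


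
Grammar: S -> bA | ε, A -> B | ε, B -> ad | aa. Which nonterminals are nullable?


A nonterminal is nullable iff some alternative derives ε (directly, or every symbol in it is nullable)
Nullable: {A, S}


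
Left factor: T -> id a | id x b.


Common prefix: 'id'
Factored: T -> id T', T' -> a | x b


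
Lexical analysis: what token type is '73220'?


Pattern: digits only
Type: INTEGER_LITERAL


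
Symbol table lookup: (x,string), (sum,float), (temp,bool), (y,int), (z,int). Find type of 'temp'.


Lookup 'temp' → type bool


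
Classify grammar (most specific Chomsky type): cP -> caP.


LHS has context (more than one symbol) and |LHS| ≤ |RHS|
Classification: Type 1 (Context-Sensitive)


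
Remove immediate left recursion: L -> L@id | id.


Left-recursive alternatives: L@id; non-recursive: id
Introduce L': L -> idL', L' -> @idL' | ε


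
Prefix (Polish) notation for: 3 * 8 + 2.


left-to-right (same/higher precedence on left): tree is (+ (* 3 8) 2)
Prefix: + * 3 8 2


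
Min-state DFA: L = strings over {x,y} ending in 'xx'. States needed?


Track the longest suffix of input matching a prefix of 'xx': 3 classes (prefixes of length 0..2)
Minimal DFA: 3 states


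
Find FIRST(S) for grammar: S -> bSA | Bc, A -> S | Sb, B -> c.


Per alternative of S: FIRST(bSA) = {b}; FIRST(Bc) = {c}
FIRST(S) = {b, c}


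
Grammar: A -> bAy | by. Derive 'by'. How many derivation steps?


Derivation: A => by
Steps: 1


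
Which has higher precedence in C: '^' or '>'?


'>' is relational (level 7); '^' is bitwise XOR (level 4)
Higher level binds tighter
'>' has higher precedence than '^'


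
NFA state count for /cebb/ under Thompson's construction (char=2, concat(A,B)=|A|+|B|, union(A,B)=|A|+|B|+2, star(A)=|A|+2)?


Syntax tree has 4 char leaf(s), 0 union(s), 0 star(s)
chars contribute 4×2 = 8; each union adds +2; each star adds +2
Total: 8 + 0 + 0 = 8 states


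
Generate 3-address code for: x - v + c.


Break into single-operator statements:
t1 = x - v
t2 = t1 + c


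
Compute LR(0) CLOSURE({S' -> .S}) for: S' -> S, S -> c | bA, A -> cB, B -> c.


Start: S' -> .S
For each item with dot before a nonterminal B, add B -> .γ for every B-production
Closure: [S' -> .S, S -> .c, S -> .bA]
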